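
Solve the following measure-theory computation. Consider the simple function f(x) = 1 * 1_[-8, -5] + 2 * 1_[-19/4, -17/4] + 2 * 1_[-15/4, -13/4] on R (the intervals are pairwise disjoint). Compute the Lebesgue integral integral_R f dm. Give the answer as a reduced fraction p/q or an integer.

For a simple function f = sum_i c_i * 1_{A_i} with disjoint A_i,
  integral f dm = sum_i c_i * m(A_i).
Lengths of the A_i:
  m(A_1) = -5 - (-8) = 3.
  m(A_2) = -17/4 - (-19/4) = 1/2.
  m(A_3) = -13/4 - (-15/4) = 1/2.
Contributions c_i * m(A_i):
  (1) * (3) = 3.
  (2) * (1/2) = 1.
  (2) * (1/2) = 1.
Total: 3 + 1 + 1 = 5.

5


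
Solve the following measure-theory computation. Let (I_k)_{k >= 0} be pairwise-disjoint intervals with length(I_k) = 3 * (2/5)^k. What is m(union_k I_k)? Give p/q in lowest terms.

By countable additivity of the Lebesgue measure on pairwise disjoint measurable sets,
  m(union_{k >= 0} I_k) = sum_{k >= 0} m(I_k) = sum_{k >= 0} a * r^k,
  with a = 3 and r = 2/5.
Since 0 < r = 2/5 < 1, the geometric series converges:
  sum_{k >= 0} a * r^k = a / (1 - r).
  = 3 / (1 - 2/5)
  = 3 / (3/5)
  = 5.

5


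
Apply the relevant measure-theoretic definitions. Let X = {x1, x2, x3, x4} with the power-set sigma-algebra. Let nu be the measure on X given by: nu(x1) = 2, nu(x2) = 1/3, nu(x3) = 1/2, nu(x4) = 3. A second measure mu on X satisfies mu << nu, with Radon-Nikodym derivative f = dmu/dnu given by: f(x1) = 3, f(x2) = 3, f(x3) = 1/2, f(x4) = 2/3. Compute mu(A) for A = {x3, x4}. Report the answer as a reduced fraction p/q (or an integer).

By the defining property of the Radon-Nikodym derivative, for every measurable set A,
  mu(A) = integral_A f dnu.
Since nu is a discrete measure concentrated on the atoms of X, the integral over A reduces to the sum
  mu(A) = sum_{x in A} f(x) * nu({x}).
Computing each term:
  x3: f(x3) * nu(x3) = 1/2 * 1/2 = 1/4.
  x4: f(x4) * nu(x4) = 2/3 * 3 = 2.
Summing: mu(A) = 1/4 + 2 = 9/4.

9/4


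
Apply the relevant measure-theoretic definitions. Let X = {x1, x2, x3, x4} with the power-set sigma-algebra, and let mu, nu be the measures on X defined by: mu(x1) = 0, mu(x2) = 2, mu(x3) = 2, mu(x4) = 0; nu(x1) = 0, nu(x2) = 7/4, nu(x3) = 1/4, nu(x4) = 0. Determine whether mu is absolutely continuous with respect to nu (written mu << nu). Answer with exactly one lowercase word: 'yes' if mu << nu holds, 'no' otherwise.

mu << nu means: every nu-null measurable set is also mu-null; equivalently, for every atom x, if nu({x}) = 0 then mu({x}) = 0.
Checking each atom:
  x1: nu = 0, mu = 0 -> consistent with mu << nu.
  x2: nu = 7/4 > 0 -> no constraint.
  x3: nu = 1/4 > 0 -> no constraint.
  x4: nu = 0, mu = 0 -> consistent with mu << nu.
No atom violates the condition. Therefore mu << nu.

yes


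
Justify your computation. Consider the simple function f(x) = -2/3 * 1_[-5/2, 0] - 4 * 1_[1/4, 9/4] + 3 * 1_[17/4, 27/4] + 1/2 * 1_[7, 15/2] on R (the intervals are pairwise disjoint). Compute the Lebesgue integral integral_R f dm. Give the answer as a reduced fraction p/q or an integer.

For a simple function f = sum_i c_i * 1_{A_i} with disjoint A_i,
  integral f dm = sum_i c_i * m(A_i).
Lengths of the A_i:
  m(A_1) = 0 - (-5/2) = 5/2.
  m(A_2) = 9/4 - 1/4 = 2.
  m(A_3) = 27/4 - 17/4 = 5/2.
  m(A_4) = 15/2 - 7 = 1/2.
Contributions c_i * m(A_i):
  (-2/3) * (5/2) = -5/3.
  (-4) * (2) = -8.
  (3) * (5/2) = 15/2.
  (1/2) * (1/2) = 1/4.
Total: -5/3 - 8 + 15/2 + 1/4 = -23/12.

-23/12


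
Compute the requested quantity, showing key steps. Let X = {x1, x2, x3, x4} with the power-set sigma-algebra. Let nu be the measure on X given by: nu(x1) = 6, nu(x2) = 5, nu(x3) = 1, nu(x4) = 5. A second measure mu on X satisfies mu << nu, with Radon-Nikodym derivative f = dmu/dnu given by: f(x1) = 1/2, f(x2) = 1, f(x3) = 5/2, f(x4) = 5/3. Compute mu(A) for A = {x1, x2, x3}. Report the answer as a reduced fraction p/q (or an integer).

By the defining property of the Radon-Nikodym derivative, for every measurable set A,
  mu(A) = integral_A f dnu.
Since nu is a discrete measure concentrated on the atoms of X, the integral over A reduces to the sum
  mu(A) = sum_{x in A} f(x) * nu({x}).
Computing each term:
  x1: f(x1) * nu(x1) = 1/2 * 6 = 3.
  x2: f(x2) * nu(x2) = 1 * 5 = 5.
  x3: f(x3) * nu(x3) = 5/2 * 1 = 5/2.
Summing: mu(A) = 3 + 5 + 5/2 = 21/2.

21/2


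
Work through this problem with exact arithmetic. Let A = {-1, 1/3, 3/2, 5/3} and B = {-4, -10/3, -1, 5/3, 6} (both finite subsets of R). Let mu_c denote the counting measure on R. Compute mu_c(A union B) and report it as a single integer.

Counting measure on a finite set equals cardinality. By inclusion-exclusion, |A union B| = |A| + |B| - |A cap B|.
|A| = 4, |B| = 5, |A cap B| = 2.
So mu_c(A union B) = 4 + 5 - 2 = 7.

7


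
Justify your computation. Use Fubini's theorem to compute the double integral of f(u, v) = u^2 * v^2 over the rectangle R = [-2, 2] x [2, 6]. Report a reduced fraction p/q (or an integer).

f(u, v) is a tensor product of a function of u and a function of v, and both factors are bounded continuous (hence Lebesgue integrable) on the rectangle, so Fubini's theorem applies:
  integral_R f d(m x m) = (integral_a1^b1 u^2 du) * (integral_a2^b2 v^2 dv).
Inner integral in u: integral_{-2}^{2} u^2 du = (2^3 - (-2)^3)/3
  = 16/3.
Inner integral in v: integral_{2}^{6} v^2 dv = (6^3 - 2^3)/3
  = 208/3.
Product: (16/3) * (208/3) = 3328/9.

3328/9


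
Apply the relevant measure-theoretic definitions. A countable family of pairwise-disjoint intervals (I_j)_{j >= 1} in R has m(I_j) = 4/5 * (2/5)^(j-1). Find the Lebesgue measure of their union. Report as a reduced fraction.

By countable additivity of the Lebesgue measure on pairwise disjoint measurable sets,
  m(union_{j >= 1} I_j) = sum_{j >= 1} m(I_j) = sum_{j >= 1} a * r^(j-1),
  with a = 4/5 and r = 2/5.
Since 0 < r = 2/5 < 1, the geometric series converges:
  sum_{j >= 1} a * r^(j-1) = a / (1 - r).
  = 4/5 / (1 - 2/5)
  = 4/5 / (3/5)
  = 4/3.

4/3


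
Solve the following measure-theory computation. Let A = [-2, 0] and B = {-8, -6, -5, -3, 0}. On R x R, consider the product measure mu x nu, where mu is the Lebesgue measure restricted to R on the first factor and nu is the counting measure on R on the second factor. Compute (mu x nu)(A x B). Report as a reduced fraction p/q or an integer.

For a measurable rectangle A x B, the product measure satisfies
  (mu x nu)(A x B) = mu(A) * nu(B).
  mu(A) = 2.
  nu(B) = 5.
  (mu x nu)(A x B) = 2 * 5 = 10.

10


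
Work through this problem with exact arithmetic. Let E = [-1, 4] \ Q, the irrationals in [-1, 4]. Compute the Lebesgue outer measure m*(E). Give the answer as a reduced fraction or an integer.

The interval I = [-1, 4] has m(I) = 4 - (-1) = 5 (endpoints are measure-zero, so open/closed/half-open agree). Write I = (I cap Q) u (I \ Q). The rationals in I are countable, so m*(I cap Q) = 0 (cover each rational by intervals whose total length is arbitrarily small). By countable subadditivity m*(I) <= m*(I cap Q) + m*(I \ Q), hence m*(I \ Q) >= m(I) = 5. The reverse inequality m*(I \ Q) <= m*(I) = 5 is trivial since (I \ Q) is a subset of I. Therefore m*(I \ Q) = 5.

5


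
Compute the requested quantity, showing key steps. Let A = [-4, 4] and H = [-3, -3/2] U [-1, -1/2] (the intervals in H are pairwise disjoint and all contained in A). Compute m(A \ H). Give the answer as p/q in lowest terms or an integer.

The ambient interval has length m(A) = 4 - (-4) = 8.
Since the holes are disjoint and sit inside A, by finite additivity
  m(H) = sum_i (b_i - a_i), and m(A \ H) = m(A) - m(H).
Computing the hole measures:
  m(H_1) = -3/2 - (-3) = 3/2.
  m(H_2) = -1/2 - (-1) = 1/2.
Summed: m(H) = 3/2 + 1/2 = 2.
So m(A \ H) = 8 - 2 = 6.

6


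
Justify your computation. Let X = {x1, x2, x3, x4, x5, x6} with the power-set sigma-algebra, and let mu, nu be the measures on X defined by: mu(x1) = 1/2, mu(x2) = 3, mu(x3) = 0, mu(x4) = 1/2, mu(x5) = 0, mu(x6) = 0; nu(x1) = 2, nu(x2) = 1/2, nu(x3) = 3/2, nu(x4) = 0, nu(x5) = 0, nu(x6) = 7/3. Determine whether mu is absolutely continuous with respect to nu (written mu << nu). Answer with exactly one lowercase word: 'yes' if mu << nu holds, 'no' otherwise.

mu << nu means: every nu-null measurable set is also mu-null; equivalently, for every atom x, if nu({x}) = 0 then mu({x}) = 0.
Checking each atom:
  x1: nu = 2 > 0 -> no constraint.
  x2: nu = 1/2 > 0 -> no constraint.
  x3: nu = 3/2 > 0 -> no constraint.
  x4: nu = 0, mu = 1/2 > 0 -> violates mu << nu.
  x5: nu = 0, mu = 0 -> consistent with mu << nu.
  x6: nu = 7/3 > 0 -> no constraint.
The atom(s) x4 violate the condition (nu = 0 but mu > 0). Therefore mu is NOT absolutely continuous w.r.t. nu.

no


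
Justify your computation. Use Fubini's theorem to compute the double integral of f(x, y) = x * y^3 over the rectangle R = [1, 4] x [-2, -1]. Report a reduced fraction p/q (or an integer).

f(x, y) is a tensor product of a function of x and a function of y, and both factors are bounded continuous (hence Lebesgue integrable) on the rectangle, so Fubini's theorem applies:
  integral_R f d(m x m) = (integral_a1^b1 x dx) * (integral_a2^b2 y^3 dy).
Inner integral in x: integral_{1}^{4} x dx = (4^2 - 1^2)/2
  = 15/2.
Inner integral in y: integral_{-2}^{-1} y^3 dy = ((-1)^4 - (-2)^4)/4
  = -15/4.
Product: (15/2) * (-15/4) = -225/8.

-225/8


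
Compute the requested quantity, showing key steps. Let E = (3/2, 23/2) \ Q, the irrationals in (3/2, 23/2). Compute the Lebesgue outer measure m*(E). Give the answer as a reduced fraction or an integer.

The interval I = (3/2, 23/2) has m(I) = 23/2 - 3/2 = 10 (endpoints are measure-zero, so open/closed/half-open agree). Write I = (I cap Q) u (I \ Q). The rationals in I are countable, so m*(I cap Q) = 0 (cover each rational by intervals whose total length is arbitrarily small). By countable subadditivity m*(I) <= m*(I cap Q) + m*(I \ Q), hence m*(I \ Q) >= m(I) = 10. The reverse inequality m*(I \ Q) <= m*(I) = 10 is trivial since (I \ Q) is a subset of I. Therefore m*(I \ Q) = 10.

10


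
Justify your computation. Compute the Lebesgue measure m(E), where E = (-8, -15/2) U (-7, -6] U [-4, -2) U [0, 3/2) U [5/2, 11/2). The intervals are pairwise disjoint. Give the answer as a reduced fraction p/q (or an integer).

For pairwise disjoint intervals, m(union_i I_i) = sum_i m(I_i),
and m is invariant under swapping open/closed endpoints (single points have measure 0).
So m(E) = sum_i (b_i - a_i).
  I_1 has length -15/2 - (-8) = 1/2.
  I_2 has length -6 - (-7) = 1.
  I_3 has length -2 - (-4) = 2.
  I_4 has length 3/2 - 0 = 3/2.
  I_5 has length 11/2 - 5/2 = 3.
Summing:
  m(E) = 1/2 + 1 + 2 + 3/2 + 3 = 8.

8


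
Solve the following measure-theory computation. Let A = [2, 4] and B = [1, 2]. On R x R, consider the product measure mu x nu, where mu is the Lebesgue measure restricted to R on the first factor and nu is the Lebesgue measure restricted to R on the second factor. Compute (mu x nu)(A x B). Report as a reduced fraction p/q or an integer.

For a measurable rectangle A x B, the product measure satisfies
  (mu x nu)(A x B) = mu(A) * nu(B).
  mu(A) = 2.
  nu(B) = 1.
  (mu x nu)(A x B) = 2 * 1 = 2.

2


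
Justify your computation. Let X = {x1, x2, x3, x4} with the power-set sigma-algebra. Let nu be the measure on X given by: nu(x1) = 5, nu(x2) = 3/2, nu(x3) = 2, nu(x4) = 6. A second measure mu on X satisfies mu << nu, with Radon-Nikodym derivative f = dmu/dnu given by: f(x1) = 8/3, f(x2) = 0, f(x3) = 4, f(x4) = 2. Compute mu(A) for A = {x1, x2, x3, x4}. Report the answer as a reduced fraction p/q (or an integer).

By the defining property of the Radon-Nikodym derivative, for every measurable set A,
  mu(A) = integral_A f dnu.
Since nu is a discrete measure concentrated on the atoms of X, the integral over A reduces to the sum
  mu(A) = sum_{x in A} f(x) * nu({x}).
Computing each term:
  x1: f(x1) * nu(x1) = 8/3 * 5 = 40/3.
  x2: f(x2) * nu(x2) = 0 * 3/2 = 0.
  x3: f(x3) * nu(x3) = 4 * 2 = 8.
  x4: f(x4) * nu(x4) = 2 * 6 = 12.
Summing: mu(A) = 40/3 + 0 + 8 + 12 = 100/3.

100/3


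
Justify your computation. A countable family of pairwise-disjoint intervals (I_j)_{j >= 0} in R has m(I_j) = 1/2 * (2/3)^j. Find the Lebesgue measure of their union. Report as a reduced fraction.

By countable additivity of the Lebesgue measure on pairwise disjoint measurable sets,
  m(union_{j >= 0} I_j) = sum_{j >= 0} m(I_j) = sum_{j >= 0} a * r^j,
  with a = 1/2 and r = 2/3.
Since 0 < r = 2/3 < 1, the geometric series converges:
  sum_{j >= 0} a * r^j = a / (1 - r).
  = 1/2 / (1 - 2/3)
  = 1/2 / (1/3)
  = 3/2.

3/2


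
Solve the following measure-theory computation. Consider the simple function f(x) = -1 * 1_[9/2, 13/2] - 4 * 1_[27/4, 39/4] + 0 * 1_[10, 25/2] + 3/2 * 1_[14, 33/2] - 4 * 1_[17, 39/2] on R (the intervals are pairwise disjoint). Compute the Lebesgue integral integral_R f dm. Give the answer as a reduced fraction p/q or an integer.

For a simple function f = sum_i c_i * 1_{A_i} with disjoint A_i,
  integral f dm = sum_i c_i * m(A_i).
Lengths of the A_i:
  m(A_1) = 13/2 - 9/2 = 2.
  m(A_2) = 39/4 - 27/4 = 3.
  m(A_3) = 25/2 - 10 = 5/2.
  m(A_4) = 33/2 - 14 = 5/2.
  m(A_5) = 39/2 - 17 = 5/2.
Contributions c_i * m(A_i):
  (-1) * (2) = -2.
  (-4) * (3) = -12.
  (0) * (5/2) = 0.
  (3/2) * (5/2) = 15/4.
  (-4) * (5/2) = -10.
Total: -2 - 12 + 0 + 15/4 - 10 = -81/4.

-81/4


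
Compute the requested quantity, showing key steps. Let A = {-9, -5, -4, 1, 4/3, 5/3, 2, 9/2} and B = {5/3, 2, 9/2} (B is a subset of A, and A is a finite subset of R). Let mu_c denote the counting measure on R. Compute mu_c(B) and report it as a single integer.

Counting measure assigns mu_c(E) = |E| (number of elements) when E is finite.
B has 3 element(s), so mu_c(B) = 3.

3


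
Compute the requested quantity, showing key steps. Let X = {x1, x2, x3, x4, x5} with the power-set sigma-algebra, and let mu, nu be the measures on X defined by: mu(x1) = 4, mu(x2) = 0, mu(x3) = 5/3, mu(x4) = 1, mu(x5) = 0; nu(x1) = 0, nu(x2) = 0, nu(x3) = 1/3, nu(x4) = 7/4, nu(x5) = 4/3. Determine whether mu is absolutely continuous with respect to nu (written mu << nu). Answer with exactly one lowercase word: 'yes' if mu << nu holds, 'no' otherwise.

mu << nu means: every nu-null measurable set is also mu-null; equivalently, for every atom x, if nu({x}) = 0 then mu({x}) = 0.
Checking each atom:
  x1: nu = 0, mu = 4 > 0 -> violates mu << nu.
  x2: nu = 0, mu = 0 -> consistent with mu << nu.
  x3: nu = 1/3 > 0 -> no constraint.
  x4: nu = 7/4 > 0 -> no constraint.
  x5: nu = 4/3 > 0 -> no constraint.
The atom(s) x1 violate the condition (nu = 0 but mu > 0). Therefore mu is NOT absolutely continuous w.r.t. nu.

no


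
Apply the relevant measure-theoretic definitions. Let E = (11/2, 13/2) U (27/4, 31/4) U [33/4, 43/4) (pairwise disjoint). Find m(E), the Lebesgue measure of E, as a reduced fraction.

For pairwise disjoint intervals, m(union_i I_i) = sum_i m(I_i),
and m is invariant under swapping open/closed endpoints (single points have measure 0).
So m(E) = sum_i (b_i - a_i).
  I_1 has length 13/2 - 11/2 = 1.
  I_2 has length 31/4 - 27/4 = 1.
  I_3 has length 43/4 - 33/4 = 5/2.
Summing:
  m(E) = 1 + 1 + 5/2 = 9/2.

9/2


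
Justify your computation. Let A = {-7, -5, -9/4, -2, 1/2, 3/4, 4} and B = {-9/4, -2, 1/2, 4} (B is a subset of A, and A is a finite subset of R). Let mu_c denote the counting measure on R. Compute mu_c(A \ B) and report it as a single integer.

Counting measure assigns mu_c(E) = |E| (number of elements) when E is finite. For B subset A, A \ B is the set of elements of A not in B, so |A \ B| = |A| - |B|.
|A| = 7, |B| = 4, so mu_c(A \ B) = 7 - 4 = 3.

3


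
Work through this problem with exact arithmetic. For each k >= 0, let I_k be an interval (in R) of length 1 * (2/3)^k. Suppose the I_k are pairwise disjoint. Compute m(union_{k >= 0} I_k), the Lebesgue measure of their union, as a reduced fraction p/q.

By countable additivity of the Lebesgue measure on pairwise disjoint measurable sets,
  m(union_{k >= 0} I_k) = sum_{k >= 0} m(I_k) = sum_{k >= 0} a * r^k,
  with a = 1 and r = 2/3.
Since 0 < r = 2/3 < 1, the geometric series converges:
  sum_{k >= 0} a * r^k = a / (1 - r).
  = 1 / (1 - 2/3)
  = 1 / (1/3)
  = 3.

3


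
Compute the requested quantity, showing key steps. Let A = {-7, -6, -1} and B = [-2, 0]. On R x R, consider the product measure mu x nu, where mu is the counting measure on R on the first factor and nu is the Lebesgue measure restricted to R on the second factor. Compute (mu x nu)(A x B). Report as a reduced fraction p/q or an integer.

For a measurable rectangle A x B, the product measure satisfies
  (mu x nu)(A x B) = mu(A) * nu(B).
  mu(A) = 3.
  nu(B) = 2.
  (mu x nu)(A x B) = 3 * 2 = 6.

6


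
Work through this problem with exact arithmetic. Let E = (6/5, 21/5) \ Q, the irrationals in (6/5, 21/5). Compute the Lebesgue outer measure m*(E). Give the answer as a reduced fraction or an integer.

The interval I = (6/5, 21/5) has m(I) = 21/5 - 6/5 = 3 (endpoints are measure-zero, so open/closed/half-open agree). Write I = (I cap Q) u (I \ Q). The rationals in I are countable, so m*(I cap Q) = 0 (cover each rational by intervals whose total length is arbitrarily small). By countable subadditivity m*(I) <= m*(I cap Q) + m*(I \ Q), hence m*(I \ Q) >= m(I) = 3. The reverse inequality m*(I \ Q) <= m*(I) = 3 is trivial since (I \ Q) is a subset of I. Therefore m*(I \ Q) = 3.

3


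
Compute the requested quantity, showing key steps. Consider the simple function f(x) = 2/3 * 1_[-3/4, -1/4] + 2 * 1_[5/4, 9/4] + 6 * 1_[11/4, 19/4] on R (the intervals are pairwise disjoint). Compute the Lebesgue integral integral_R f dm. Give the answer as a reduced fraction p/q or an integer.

For a simple function f = sum_i c_i * 1_{A_i} with disjoint A_i,
  integral f dm = sum_i c_i * m(A_i).
Lengths of the A_i:
  m(A_1) = -1/4 - (-3/4) = 1/2.
  m(A_2) = 9/4 - 5/4 = 1.
  m(A_3) = 19/4 - 11/4 = 2.
Contributions c_i * m(A_i):
  (2/3) * (1/2) = 1/3.
  (2) * (1) = 2.
  (6) * (2) = 12.
Total: 1/3 + 2 + 12 = 43/3.

43/3


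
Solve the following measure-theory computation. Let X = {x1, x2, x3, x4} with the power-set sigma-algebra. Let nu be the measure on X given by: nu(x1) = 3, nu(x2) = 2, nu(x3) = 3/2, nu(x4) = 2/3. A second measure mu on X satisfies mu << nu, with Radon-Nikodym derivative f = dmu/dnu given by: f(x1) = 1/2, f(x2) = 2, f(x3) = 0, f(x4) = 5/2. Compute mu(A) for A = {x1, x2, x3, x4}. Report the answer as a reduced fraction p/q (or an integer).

By the defining property of the Radon-Nikodym derivative, for every measurable set A,
  mu(A) = integral_A f dnu.
Since nu is a discrete measure concentrated on the atoms of X, the integral over A reduces to the sum
  mu(A) = sum_{x in A} f(x) * nu({x}).
Computing each term:
  x1: f(x1) * nu(x1) = 1/2 * 3 = 3/2.
  x2: f(x2) * nu(x2) = 2 * 2 = 4.
  x3: f(x3) * nu(x3) = 0 * 3/2 = 0.
  x4: f(x4) * nu(x4) = 5/2 * 2/3 = 5/3.
Summing: mu(A) = 3/2 + 4 + 0 + 5/3 = 43/6.

43/6


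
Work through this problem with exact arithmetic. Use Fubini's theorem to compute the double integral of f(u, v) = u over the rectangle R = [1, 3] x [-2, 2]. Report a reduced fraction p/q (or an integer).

f(u, v) is a tensor product of a function of u and a function of v, and both factors are bounded continuous (hence Lebesgue integrable) on the rectangle, so Fubini's theorem applies:
  integral_R f d(m x m) = (integral_a1^b1 u du) * (integral_a2^b2 1 dv).
Inner integral in u: integral_{1}^{3} u du = (3^2 - 1^2)/2
  = 4.
Inner integral in v: integral_{-2}^{2} 1 dv = (2^1 - (-2)^1)/1
  = 4.
Product: (4) * (4) = 16.

16


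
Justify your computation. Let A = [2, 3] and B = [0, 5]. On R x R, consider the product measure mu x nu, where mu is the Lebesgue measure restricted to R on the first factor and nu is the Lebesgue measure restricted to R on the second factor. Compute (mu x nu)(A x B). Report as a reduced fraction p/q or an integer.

For a measurable rectangle A x B, the product measure satisfies
  (mu x nu)(A x B) = mu(A) * nu(B).
  mu(A) = 1.
  nu(B) = 5.
  (mu x nu)(A x B) = 1 * 5 = 5.

5


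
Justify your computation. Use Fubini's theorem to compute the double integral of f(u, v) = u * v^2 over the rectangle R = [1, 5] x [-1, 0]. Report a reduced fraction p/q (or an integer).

f(u, v) is a tensor product of a function of u and a function of v, and both factors are bounded continuous (hence Lebesgue integrable) on the rectangle, so Fubini's theorem applies:
  integral_R f d(m x m) = (integral_a1^b1 u du) * (integral_a2^b2 v^2 dv).
Inner integral in u: integral_{1}^{5} u du = (5^2 - 1^2)/2
  = 12.
Inner integral in v: integral_{-1}^{0} v^2 dv = (0^3 - (-1)^3)/3
  = 1/3.
Product: (12) * (1/3) = 4.

4


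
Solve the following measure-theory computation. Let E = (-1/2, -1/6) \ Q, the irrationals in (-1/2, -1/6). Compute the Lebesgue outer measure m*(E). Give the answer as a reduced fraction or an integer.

The interval I = (-1/2, -1/6) has m(I) = -1/6 - (-1/2) = 1/3 (endpoints are measure-zero, so open/closed/half-open agree). Write I = (I cap Q) u (I \ Q). The rationals in I are countable, so m*(I cap Q) = 0 (cover each rational by intervals whose total length is arbitrarily small). By countable subadditivity m*(I) <= m*(I cap Q) + m*(I \ Q), hence m*(I \ Q) >= m(I) = 1/3. The reverse inequality m*(I \ Q) <= m*(I) = 1/3 is trivial since (I \ Q) is a subset of I. Therefore m*(I \ Q) = 1/3.

1/3


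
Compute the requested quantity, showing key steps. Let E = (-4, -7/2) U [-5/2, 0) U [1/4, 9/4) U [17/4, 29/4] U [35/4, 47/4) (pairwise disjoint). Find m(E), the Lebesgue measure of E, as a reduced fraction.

For pairwise disjoint intervals, m(union_i I_i) = sum_i m(I_i),
and m is invariant under swapping open/closed endpoints (single points have measure 0).
So m(E) = sum_i (b_i - a_i).
  I_1 has length -7/2 - (-4) = 1/2.
  I_2 has length 0 - (-5/2) = 5/2.
  I_3 has length 9/4 - 1/4 = 2.
  I_4 has length 29/4 - 17/4 = 3.
  I_5 has length 47/4 - 35/4 = 3.
Summing:
  m(E) = 1/2 + 5/2 + 2 + 3 + 3 = 11.

11


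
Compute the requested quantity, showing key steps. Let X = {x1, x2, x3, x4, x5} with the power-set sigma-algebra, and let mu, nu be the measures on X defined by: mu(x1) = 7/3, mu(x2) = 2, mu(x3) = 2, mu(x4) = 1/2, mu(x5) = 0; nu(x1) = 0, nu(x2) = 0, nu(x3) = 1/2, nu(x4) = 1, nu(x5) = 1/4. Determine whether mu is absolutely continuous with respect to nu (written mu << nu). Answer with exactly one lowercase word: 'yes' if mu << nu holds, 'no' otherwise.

mu << nu means: every nu-null measurable set is also mu-null; equivalently, for every atom x, if nu({x}) = 0 then mu({x}) = 0.
Checking each atom:
  x1: nu = 0, mu = 7/3 > 0 -> violates mu << nu.
  x2: nu = 0, mu = 2 > 0 -> violates mu << nu.
  x3: nu = 1/2 > 0 -> no constraint.
  x4: nu = 1 > 0 -> no constraint.
  x5: nu = 1/4 > 0 -> no constraint.
The atom(s) x1, x2 violate the condition (nu = 0 but mu > 0). Therefore mu is NOT absolutely continuous w.r.t. nu.

no


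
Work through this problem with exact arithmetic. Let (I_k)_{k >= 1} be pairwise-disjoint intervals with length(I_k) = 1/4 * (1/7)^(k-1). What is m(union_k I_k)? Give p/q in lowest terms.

By countable additivity of the Lebesgue measure on pairwise disjoint measurable sets,
  m(union_{k >= 1} I_k) = sum_{k >= 1} m(I_k) = sum_{k >= 1} a * r^(k-1),
  with a = 1/4 and r = 1/7.
Since 0 < r = 1/7 < 1, the geometric series converges:
  sum_{k >= 1} a * r^(k-1) = a / (1 - r).
  = 1/4 / (1 - 1/7)
  = 1/4 / (6/7)
  = 7/24.

7/24


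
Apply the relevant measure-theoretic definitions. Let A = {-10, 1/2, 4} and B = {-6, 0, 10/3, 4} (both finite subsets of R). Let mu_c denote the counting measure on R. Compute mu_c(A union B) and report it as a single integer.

Counting measure on a finite set equals cardinality. By inclusion-exclusion, |A union B| = |A| + |B| - |A cap B|.
|A| = 3, |B| = 4, |A cap B| = 1.
So mu_c(A union B) = 3 + 4 - 1 = 6.

6


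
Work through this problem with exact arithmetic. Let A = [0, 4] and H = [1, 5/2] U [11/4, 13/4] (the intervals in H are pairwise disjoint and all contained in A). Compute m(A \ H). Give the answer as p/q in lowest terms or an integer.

The ambient interval has length m(A) = 4 - 0 = 4.
Since the holes are disjoint and sit inside A, by finite additivity
  m(H) = sum_i (b_i - a_i), and m(A \ H) = m(A) - m(H).
Computing the hole measures:
  m(H_1) = 5/2 - 1 = 3/2.
  m(H_2) = 13/4 - 11/4 = 1/2.
Summed: m(H) = 3/2 + 1/2 = 2.
So m(A \ H) = 4 - 2 = 2.

2


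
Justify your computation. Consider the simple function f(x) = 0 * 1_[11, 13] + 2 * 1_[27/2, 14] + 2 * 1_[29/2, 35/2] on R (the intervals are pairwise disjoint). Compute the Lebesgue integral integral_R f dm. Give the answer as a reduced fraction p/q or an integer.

For a simple function f = sum_i c_i * 1_{A_i} with disjoint A_i,
  integral f dm = sum_i c_i * m(A_i).
Lengths of the A_i:
  m(A_1) = 13 - 11 = 2.
  m(A_2) = 14 - 27/2 = 1/2.
  m(A_3) = 35/2 - 29/2 = 3.
Contributions c_i * m(A_i):
  (0) * (2) = 0.
  (2) * (1/2) = 1.
  (2) * (3) = 6.
Total: 0 + 1 + 6 = 7.

7


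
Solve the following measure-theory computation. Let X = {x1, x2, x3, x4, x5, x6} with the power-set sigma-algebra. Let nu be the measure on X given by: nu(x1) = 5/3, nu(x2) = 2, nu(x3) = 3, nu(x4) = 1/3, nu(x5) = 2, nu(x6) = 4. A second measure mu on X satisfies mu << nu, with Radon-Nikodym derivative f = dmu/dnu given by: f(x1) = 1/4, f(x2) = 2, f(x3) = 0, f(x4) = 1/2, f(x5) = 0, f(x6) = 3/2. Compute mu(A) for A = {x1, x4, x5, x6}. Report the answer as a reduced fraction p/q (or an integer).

By the defining property of the Radon-Nikodym derivative, for every measurable set A,
  mu(A) = integral_A f dnu.
Since nu is a discrete measure concentrated on the atoms of X, the integral over A reduces to the sum
  mu(A) = sum_{x in A} f(x) * nu({x}).
Computing each term:
  x1: f(x1) * nu(x1) = 1/4 * 5/3 = 5/12.
  x4: f(x4) * nu(x4) = 1/2 * 1/3 = 1/6.
  x5: f(x5) * nu(x5) = 0 * 2 = 0.
  x6: f(x6) * nu(x6) = 3/2 * 4 = 6.
Summing: mu(A) = 5/12 + 1/6 + 0 + 6 = 79/12.

79/12


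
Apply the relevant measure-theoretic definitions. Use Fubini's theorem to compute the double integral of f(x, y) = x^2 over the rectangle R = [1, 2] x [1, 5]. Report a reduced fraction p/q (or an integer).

f(x, y) is a tensor product of a function of x and a function of y, and both factors are bounded continuous (hence Lebesgue integrable) on the rectangle, so Fubini's theorem applies:
  integral_R f d(m x m) = (integral_a1^b1 x^2 dx) * (integral_a2^b2 1 dy).
Inner integral in x: integral_{1}^{2} x^2 dx = (2^3 - 1^3)/3
  = 7/3.
Inner integral in y: integral_{1}^{5} 1 dy = (5^1 - 1^1)/1
  = 4.
Product: (7/3) * (4) = 28/3.

28/3


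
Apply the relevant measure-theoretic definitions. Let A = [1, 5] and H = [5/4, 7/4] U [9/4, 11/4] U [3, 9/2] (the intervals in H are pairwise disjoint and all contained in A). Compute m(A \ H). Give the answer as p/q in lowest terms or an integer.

The ambient interval has length m(A) = 5 - 1 = 4.
Since the holes are disjoint and sit inside A, by finite additivity
  m(H) = sum_i (b_i - a_i), and m(A \ H) = m(A) - m(H).
Computing the hole measures:
  m(H_1) = 7/4 - 5/4 = 1/2.
  m(H_2) = 11/4 - 9/4 = 1/2.
  m(H_3) = 9/2 - 3 = 3/2.
Summed: m(H) = 1/2 + 1/2 + 3/2 = 5/2.
So m(A \ H) = 4 - 5/2 = 3/2.

3/2


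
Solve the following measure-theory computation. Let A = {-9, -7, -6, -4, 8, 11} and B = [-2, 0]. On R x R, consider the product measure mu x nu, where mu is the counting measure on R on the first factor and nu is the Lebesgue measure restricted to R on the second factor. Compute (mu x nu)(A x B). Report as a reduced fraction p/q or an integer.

For a measurable rectangle A x B, the product measure satisfies
  (mu x nu)(A x B) = mu(A) * nu(B).
  mu(A) = 6.
  nu(B) = 2.
  (mu x nu)(A x B) = 6 * 2 = 12.

12


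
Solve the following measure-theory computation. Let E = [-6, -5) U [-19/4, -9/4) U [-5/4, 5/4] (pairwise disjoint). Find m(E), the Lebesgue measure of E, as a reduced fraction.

For pairwise disjoint intervals, m(union_i I_i) = sum_i m(I_i),
and m is invariant under swapping open/closed endpoints (single points have measure 0).
So m(E) = sum_i (b_i - a_i).
  I_1 has length -5 - (-6) = 1.
  I_2 has length -9/4 - (-19/4) = 5/2.
  I_3 has length 5/4 - (-5/4) = 5/2.
Summing:
  m(E) = 1 + 5/2 + 5/2 = 6.

6


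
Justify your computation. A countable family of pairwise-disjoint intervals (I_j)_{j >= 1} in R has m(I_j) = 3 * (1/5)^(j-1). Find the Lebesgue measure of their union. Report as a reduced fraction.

By countable additivity of the Lebesgue measure on pairwise disjoint measurable sets,
  m(union_{j >= 1} I_j) = sum_{j >= 1} m(I_j) = sum_{j >= 1} a * r^(j-1),
  with a = 3 and r = 1/5.
Since 0 < r = 1/5 < 1, the geometric series converges:
  sum_{j >= 1} a * r^(j-1) = a / (1 - r).
  = 3 / (1 - 1/5)
  = 3 / (4/5)
  = 15/4.

15/4


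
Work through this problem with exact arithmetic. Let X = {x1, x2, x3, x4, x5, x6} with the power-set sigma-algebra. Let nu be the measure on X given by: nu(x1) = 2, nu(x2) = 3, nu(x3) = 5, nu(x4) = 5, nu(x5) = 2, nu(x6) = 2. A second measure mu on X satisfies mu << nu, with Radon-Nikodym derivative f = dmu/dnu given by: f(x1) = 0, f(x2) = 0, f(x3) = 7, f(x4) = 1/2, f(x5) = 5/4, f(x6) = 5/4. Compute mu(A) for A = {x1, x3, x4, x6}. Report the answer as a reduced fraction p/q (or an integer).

By the defining property of the Radon-Nikodym derivative, for every measurable set A,
  mu(A) = integral_A f dnu.
Since nu is a discrete measure concentrated on the atoms of X, the integral over A reduces to the sum
  mu(A) = sum_{x in A} f(x) * nu({x}).
Computing each term:
  x1: f(x1) * nu(x1) = 0 * 2 = 0.
  x3: f(x3) * nu(x3) = 7 * 5 = 35.
  x4: f(x4) * nu(x4) = 1/2 * 5 = 5/2.
  x6: f(x6) * nu(x6) = 5/4 * 2 = 5/2.
Summing: mu(A) = 0 + 35 + 5/2 + 5/2 = 40.

40


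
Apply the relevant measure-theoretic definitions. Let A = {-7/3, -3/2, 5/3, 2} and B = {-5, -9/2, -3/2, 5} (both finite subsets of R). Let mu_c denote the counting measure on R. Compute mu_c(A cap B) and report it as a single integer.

Counting measure on a finite set equals cardinality. mu_c(A cap B) = |A cap B| (elements appearing in both).
Enumerating the elements of A that also lie in B gives 1 element(s).
So mu_c(A cap B) = 1.

1


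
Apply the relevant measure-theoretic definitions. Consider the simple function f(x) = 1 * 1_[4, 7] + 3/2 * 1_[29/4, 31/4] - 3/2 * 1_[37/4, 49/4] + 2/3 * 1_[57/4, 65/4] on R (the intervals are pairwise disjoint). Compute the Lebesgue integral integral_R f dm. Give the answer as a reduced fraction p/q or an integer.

For a simple function f = sum_i c_i * 1_{A_i} with disjoint A_i,
  integral f dm = sum_i c_i * m(A_i).
Lengths of the A_i:
  m(A_1) = 7 - 4 = 3.
  m(A_2) = 31/4 - 29/4 = 1/2.
  m(A_3) = 49/4 - 37/4 = 3.
  m(A_4) = 65/4 - 57/4 = 2.
Contributions c_i * m(A_i):
  (1) * (3) = 3.
  (3/2) * (1/2) = 3/4.
  (-3/2) * (3) = -9/2.
  (2/3) * (2) = 4/3.
Total: 3 + 3/4 - 9/2 + 4/3 = 7/12.

7/12


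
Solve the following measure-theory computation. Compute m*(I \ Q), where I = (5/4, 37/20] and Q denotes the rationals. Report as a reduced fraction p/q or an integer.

The interval I = (5/4, 37/20] has m(I) = 37/20 - 5/4 = 3/5 (endpoints are measure-zero, so open/closed/half-open agree). Write I = (I cap Q) u (I \ Q). The rationals in I are countable, so m*(I cap Q) = 0 (cover each rational by intervals whose total length is arbitrarily small). By countable subadditivity m*(I) <= m*(I cap Q) + m*(I \ Q), hence m*(I \ Q) >= m(I) = 3/5. The reverse inequality m*(I \ Q) <= m*(I) = 3/5 is trivial since (I \ Q) is a subset of I. Therefore m*(I \ Q) = 3/5.

3/5


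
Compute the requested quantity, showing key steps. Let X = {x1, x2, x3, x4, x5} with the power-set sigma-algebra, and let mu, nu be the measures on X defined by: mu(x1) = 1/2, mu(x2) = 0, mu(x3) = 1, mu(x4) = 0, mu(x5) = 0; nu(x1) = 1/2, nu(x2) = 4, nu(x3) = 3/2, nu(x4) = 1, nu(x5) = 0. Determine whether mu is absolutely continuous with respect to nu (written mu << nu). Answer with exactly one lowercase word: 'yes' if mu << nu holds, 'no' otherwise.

mu << nu means: every nu-null measurable set is also mu-null; equivalently, for every atom x, if nu({x}) = 0 then mu({x}) = 0.
Checking each atom:
  x1: nu = 1/2 > 0 -> no constraint.
  x2: nu = 4 > 0 -> no constraint.
  x3: nu = 3/2 > 0 -> no constraint.
  x4: nu = 1 > 0 -> no constraint.
  x5: nu = 0, mu = 0 -> consistent with mu << nu.
No atom violates the condition. Therefore mu << nu.

yes


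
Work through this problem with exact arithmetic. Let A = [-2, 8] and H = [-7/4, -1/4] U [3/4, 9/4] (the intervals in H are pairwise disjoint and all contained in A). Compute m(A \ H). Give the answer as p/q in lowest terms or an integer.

The ambient interval has length m(A) = 8 - (-2) = 10.
Since the holes are disjoint and sit inside A, by finite additivity
  m(H) = sum_i (b_i - a_i), and m(A \ H) = m(A) - m(H).
Computing the hole measures:
  m(H_1) = -1/4 - (-7/4) = 3/2.
  m(H_2) = 9/4 - 3/4 = 3/2.
Summed: m(H) = 3/2 + 3/2 = 3.
So m(A \ H) = 10 - 3 = 7.

7


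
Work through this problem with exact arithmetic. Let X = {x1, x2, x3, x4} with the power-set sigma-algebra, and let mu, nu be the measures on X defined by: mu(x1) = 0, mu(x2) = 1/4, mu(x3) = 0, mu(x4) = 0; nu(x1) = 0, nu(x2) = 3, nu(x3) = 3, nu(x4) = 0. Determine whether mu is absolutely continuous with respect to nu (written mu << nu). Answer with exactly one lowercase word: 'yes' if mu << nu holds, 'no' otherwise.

mu << nu means: every nu-null measurable set is also mu-null; equivalently, for every atom x, if nu({x}) = 0 then mu({x}) = 0.
Checking each atom:
  x1: nu = 0, mu = 0 -> consistent with mu << nu.
  x2: nu = 3 > 0 -> no constraint.
  x3: nu = 3 > 0 -> no constraint.
  x4: nu = 0, mu = 0 -> consistent with mu << nu.
No atom violates the condition. Therefore mu << nu.

yes


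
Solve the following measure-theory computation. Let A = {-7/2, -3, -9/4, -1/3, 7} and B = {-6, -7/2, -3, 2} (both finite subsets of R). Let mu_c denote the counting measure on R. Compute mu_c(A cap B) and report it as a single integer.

Counting measure on a finite set equals cardinality. mu_c(A cap B) = |A cap B| (elements appearing in both).
Enumerating the elements of A that also lie in B gives 2 element(s).
So mu_c(A cap B) = 2.

2


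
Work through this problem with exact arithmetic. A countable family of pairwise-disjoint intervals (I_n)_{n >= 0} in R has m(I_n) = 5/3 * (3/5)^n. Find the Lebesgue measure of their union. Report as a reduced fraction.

By countable additivity of the Lebesgue measure on pairwise disjoint measurable sets,
  m(union_{n >= 0} I_n) = sum_{n >= 0} m(I_n) = sum_{n >= 0} a * r^n,
  with a = 5/3 and r = 3/5.
Since 0 < r = 3/5 < 1, the geometric series converges:
  sum_{n >= 0} a * r^n = a / (1 - r).
  = 5/3 / (1 - 3/5)
  = 5/3 / (2/5)
  = 25/6.

25/6


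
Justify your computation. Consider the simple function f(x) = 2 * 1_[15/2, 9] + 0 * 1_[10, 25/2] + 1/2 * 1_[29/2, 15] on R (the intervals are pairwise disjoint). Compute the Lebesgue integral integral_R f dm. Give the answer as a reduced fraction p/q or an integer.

For a simple function f = sum_i c_i * 1_{A_i} with disjoint A_i,
  integral f dm = sum_i c_i * m(A_i).
Lengths of the A_i:
  m(A_1) = 9 - 15/2 = 3/2.
  m(A_2) = 25/2 - 10 = 5/2.
  m(A_3) = 15 - 29/2 = 1/2.
Contributions c_i * m(A_i):
  (2) * (3/2) = 3.
  (0) * (5/2) = 0.
  (1/2) * (1/2) = 1/4.
Total: 3 + 0 + 1/4 = 13/4.

13/4


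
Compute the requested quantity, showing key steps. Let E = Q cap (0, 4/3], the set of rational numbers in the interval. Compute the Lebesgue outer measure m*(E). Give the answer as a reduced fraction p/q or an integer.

The set Q cap (0, 4/3] is countable (a subset of the countable set Q). Lebesgue outer measure of any countable set is 0: each singleton {q} has m*({q}) = 0, and by countable subadditivity m*(union_k {q_k}) <= sum_k m*({q_k}) = sum_k 0 = 0. The reverse inequality m*(E) >= 0 is automatic. So m*(Q cap (0, 4/3]) = 0.

0


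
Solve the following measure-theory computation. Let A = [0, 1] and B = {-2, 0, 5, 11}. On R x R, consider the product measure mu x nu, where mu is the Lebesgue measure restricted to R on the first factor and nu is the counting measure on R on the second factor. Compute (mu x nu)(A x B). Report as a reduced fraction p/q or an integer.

For a measurable rectangle A x B, the product measure satisfies
  (mu x nu)(A x B) = mu(A) * nu(B).
  mu(A) = 1.
  nu(B) = 4.
  (mu x nu)(A x B) = 1 * 4 = 4.

4


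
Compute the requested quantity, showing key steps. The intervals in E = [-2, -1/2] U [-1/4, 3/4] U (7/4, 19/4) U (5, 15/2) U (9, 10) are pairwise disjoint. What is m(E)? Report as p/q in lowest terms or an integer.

For pairwise disjoint intervals, m(union_i I_i) = sum_i m(I_i),
and m is invariant under swapping open/closed endpoints (single points have measure 0).
So m(E) = sum_i (b_i - a_i).
  I_1 has length -1/2 - (-2) = 3/2.
  I_2 has length 3/4 - (-1/4) = 1.
  I_3 has length 19/4 - 7/4 = 3.
  I_4 has length 15/2 - 5 = 5/2.
  I_5 has length 10 - 9 = 1.
Summing:
  m(E) = 3/2 + 1 + 3 + 5/2 + 1 = 9.

9


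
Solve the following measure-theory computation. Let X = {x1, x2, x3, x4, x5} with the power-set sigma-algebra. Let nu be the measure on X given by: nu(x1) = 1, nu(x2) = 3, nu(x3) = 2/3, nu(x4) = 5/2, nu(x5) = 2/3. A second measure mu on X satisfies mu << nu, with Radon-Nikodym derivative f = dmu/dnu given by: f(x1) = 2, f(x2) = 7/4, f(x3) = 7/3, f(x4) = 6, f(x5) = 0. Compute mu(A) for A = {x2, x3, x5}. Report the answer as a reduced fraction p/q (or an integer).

By the defining property of the Radon-Nikodym derivative, for every measurable set A,
  mu(A) = integral_A f dnu.
Since nu is a discrete measure concentrated on the atoms of X, the integral over A reduces to the sum
  mu(A) = sum_{x in A} f(x) * nu({x}).
Computing each term:
  x2: f(x2) * nu(x2) = 7/4 * 3 = 21/4.
  x3: f(x3) * nu(x3) = 7/3 * 2/3 = 14/9.
  x5: f(x5) * nu(x5) = 0 * 2/3 = 0.
Summing: mu(A) = 21/4 + 14/9 + 0 = 245/36.

245/36


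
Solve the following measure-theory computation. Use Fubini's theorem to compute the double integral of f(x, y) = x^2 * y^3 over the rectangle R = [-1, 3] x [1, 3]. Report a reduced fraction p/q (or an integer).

f(x, y) is a tensor product of a function of x and a function of y, and both factors are bounded continuous (hence Lebesgue integrable) on the rectangle, so Fubini's theorem applies:
  integral_R f d(m x m) = (integral_a1^b1 x^2 dx) * (integral_a2^b2 y^3 dy).
Inner integral in x: integral_{-1}^{3} x^2 dx = (3^3 - (-1)^3)/3
  = 28/3.
Inner integral in y: integral_{1}^{3} y^3 dy = (3^4 - 1^4)/4
  = 20.
Product: (28/3) * (20) = 560/3.

560/3


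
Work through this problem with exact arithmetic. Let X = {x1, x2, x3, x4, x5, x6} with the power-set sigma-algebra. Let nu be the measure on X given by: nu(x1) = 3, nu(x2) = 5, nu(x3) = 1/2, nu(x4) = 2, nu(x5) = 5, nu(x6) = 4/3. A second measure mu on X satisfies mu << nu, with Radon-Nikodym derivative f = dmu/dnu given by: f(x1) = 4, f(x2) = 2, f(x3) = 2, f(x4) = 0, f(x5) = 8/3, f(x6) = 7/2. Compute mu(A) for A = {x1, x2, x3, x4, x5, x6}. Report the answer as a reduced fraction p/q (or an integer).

By the defining property of the Radon-Nikodym derivative, for every measurable set A,
  mu(A) = integral_A f dnu.
Since nu is a discrete measure concentrated on the atoms of X, the integral over A reduces to the sum
  mu(A) = sum_{x in A} f(x) * nu({x}).
Computing each term:
  x1: f(x1) * nu(x1) = 4 * 3 = 12.
  x2: f(x2) * nu(x2) = 2 * 5 = 10.
  x3: f(x3) * nu(x3) = 2 * 1/2 = 1.
  x4: f(x4) * nu(x4) = 0 * 2 = 0.
  x5: f(x5) * nu(x5) = 8/3 * 5 = 40/3.
  x6: f(x6) * nu(x6) = 7/2 * 4/3 = 14/3.
Summing: mu(A) = 12 + 10 + 1 + 0 + 40/3 + 14/3 = 41.

41


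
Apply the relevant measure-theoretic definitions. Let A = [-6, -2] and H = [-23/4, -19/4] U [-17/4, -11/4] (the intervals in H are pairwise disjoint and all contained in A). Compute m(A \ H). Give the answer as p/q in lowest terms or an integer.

The ambient interval has length m(A) = -2 - (-6) = 4.
Since the holes are disjoint and sit inside A, by finite additivity
  m(H) = sum_i (b_i - a_i), and m(A \ H) = m(A) - m(H).
Computing the hole measures:
  m(H_1) = -19/4 - (-23/4) = 1.
  m(H_2) = -11/4 - (-17/4) = 3/2.
Summed: m(H) = 1 + 3/2 = 5/2.
So m(A \ H) = 4 - 5/2 = 3/2.

3/2
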